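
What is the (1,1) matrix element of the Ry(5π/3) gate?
-0.866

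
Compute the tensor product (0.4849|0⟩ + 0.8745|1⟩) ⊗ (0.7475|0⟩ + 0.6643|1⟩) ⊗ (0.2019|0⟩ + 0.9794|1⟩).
0.07318|000⟩ + 0.355|001⟩ + 0.06504|010⟩ + 0.3155|011⟩ + 0.132|100⟩ + 0.6402|101⟩ + 0.1173|110⟩ + 0.569|111⟩

amp(|b₁b₂…⟩) = product of the factor amplitudes for bits b₁, b₂, …; only kets whose every factor amplitude is nonzero survive.
|000⟩: (0.4849)(0.7475)(0.2019) = 0.07318
|001⟩: (0.4849)(0.7475)(0.9794) = 0.355
|010⟩: (0.4849)(0.6643)(0.2019) = 0.06504
|011⟩: (0.4849)(0.6643)(0.9794) = 0.3155
|100⟩: (0.8745)(0.7475)(0.2019) = 0.132
|101⟩: (0.8745)(0.7475)(0.9794) = 0.6402
|110⟩: (0.8745)(0.6643)(0.2019) = 0.1173
|111⟩: (0.8745)(0.6643)(0.9794) = 0.569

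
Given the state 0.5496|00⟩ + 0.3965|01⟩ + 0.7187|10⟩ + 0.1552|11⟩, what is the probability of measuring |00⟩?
0.3021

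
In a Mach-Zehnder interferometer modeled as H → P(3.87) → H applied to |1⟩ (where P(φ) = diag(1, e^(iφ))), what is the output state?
(0.8731 + 0.3328i)|0⟩ + (0.1269 - 0.3328i)|1⟩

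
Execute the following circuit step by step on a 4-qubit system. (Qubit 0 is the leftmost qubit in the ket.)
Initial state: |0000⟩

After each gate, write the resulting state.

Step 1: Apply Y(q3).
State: i|0001⟩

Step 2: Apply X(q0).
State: i|1001⟩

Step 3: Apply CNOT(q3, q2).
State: i|1011⟩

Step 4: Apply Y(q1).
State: -|1111⟩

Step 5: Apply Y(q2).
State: i|1101⟩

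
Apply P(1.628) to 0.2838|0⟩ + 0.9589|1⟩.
0.2838|0⟩ + (-0.05482 + 0.9573i)|1⟩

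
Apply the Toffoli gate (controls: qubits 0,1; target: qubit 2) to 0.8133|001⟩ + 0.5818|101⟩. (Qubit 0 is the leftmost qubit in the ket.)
0.8133|001⟩ + 0.5818|101⟩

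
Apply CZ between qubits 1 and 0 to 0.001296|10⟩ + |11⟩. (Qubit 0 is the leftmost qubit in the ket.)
0.001296|10⟩ - |11⟩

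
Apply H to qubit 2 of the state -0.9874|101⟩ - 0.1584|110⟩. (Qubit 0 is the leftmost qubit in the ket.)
-0.6982|100⟩ + 0.6982|101⟩ - 0.112|110⟩ - 0.112|111⟩

H on qubit 2 mixes each pair of kets that differ only in qubit 2: amplitudes (a, b) of (|…0…⟩, |…1…⟩) become ((a + b)/√2, (a − b)/√2). Kets absent from the input have amplitude 0.
(|100⟩, |101⟩): (a, b) = (0, -0.9874) → (-0.6982, 0.6982)
(|110⟩, |111⟩): (a, b) = (-0.1584, 0) → (-0.112, -0.112)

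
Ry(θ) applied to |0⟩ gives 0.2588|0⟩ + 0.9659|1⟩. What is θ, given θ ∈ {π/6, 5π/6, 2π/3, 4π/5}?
5π/6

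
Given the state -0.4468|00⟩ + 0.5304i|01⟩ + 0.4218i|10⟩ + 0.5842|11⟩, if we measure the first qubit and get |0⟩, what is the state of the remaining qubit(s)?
-0.6443|0⟩ + 0.7648i|1⟩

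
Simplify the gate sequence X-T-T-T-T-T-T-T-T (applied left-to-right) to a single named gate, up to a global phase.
X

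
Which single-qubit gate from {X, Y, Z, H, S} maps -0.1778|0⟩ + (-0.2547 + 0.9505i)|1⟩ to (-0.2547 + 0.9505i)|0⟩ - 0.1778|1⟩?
X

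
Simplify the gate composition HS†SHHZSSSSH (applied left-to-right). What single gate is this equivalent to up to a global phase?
X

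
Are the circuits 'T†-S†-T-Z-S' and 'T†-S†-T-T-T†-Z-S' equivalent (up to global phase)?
Yes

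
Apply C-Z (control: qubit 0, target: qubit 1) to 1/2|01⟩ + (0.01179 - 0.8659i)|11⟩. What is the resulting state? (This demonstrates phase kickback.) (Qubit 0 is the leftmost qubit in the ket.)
1/2|01⟩ + (-0.01179 + 0.8659i)|11⟩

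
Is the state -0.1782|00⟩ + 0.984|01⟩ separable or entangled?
Separable

Writing the state as a|00⟩ + b|01⟩ + c|10⟩ + d|11⟩, it is a product state iff ad − bc = 0.
Here (a, b, c, d) = (-0.1782, 0.984, 0, 0): ad − bc = (-0.1782)(0) − (0.984)(0) = 0, so the state is separable.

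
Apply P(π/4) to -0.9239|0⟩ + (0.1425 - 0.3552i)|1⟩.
-0.9239|0⟩ + (0.3519 - 0.1504i)|1⟩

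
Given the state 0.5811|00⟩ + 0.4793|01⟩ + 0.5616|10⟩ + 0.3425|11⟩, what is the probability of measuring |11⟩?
0.1173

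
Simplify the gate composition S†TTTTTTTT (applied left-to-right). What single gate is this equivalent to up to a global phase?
S†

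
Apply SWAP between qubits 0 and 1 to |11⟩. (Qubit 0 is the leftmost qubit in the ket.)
|11⟩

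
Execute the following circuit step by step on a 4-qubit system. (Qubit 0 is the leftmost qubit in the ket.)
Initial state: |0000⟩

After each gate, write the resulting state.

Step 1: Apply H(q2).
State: 1/√2|0000⟩ + 1/√2|0010⟩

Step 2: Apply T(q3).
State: 1/√2|0000⟩ + 1/√2|0010⟩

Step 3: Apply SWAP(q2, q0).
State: 1/√2|0000⟩ + 1/√2|1000⟩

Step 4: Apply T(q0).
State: 1/√2|0000⟩ + (1/2 + (1/2)i)|1000⟩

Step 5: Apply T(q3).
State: 1/√2|0000⟩ + (1/2 + (1/2)i)|1000⟩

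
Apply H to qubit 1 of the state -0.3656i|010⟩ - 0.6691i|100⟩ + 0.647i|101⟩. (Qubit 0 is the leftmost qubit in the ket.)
-0.2585i|000⟩ + 0.2585i|010⟩ - 0.4731i|100⟩ + 0.4575i|101⟩ - 0.4731i|110⟩ + 0.4575i|111⟩

H on qubit 1 mixes each pair of kets that differ only in qubit 1: amplitudes (a, b) of (|…0…⟩, |…1…⟩) become ((a + b)/√2, (a − b)/√2). Kets absent from the input have amplitude 0.
(|000⟩, |010⟩): (a, b) = (0, -0.3656i) → (-0.2585i, 0.2585i)
(|100⟩, |110⟩): (a, b) = (-0.6691i, 0) → (-0.4731i, -0.4731i)
(|101⟩, |111⟩): (a, b) = (0.647i, 0) → (0.4575i, 0.4575i)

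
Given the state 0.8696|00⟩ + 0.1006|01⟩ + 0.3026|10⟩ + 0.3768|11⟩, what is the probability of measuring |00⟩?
0.7562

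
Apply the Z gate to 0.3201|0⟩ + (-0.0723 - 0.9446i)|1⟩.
0.3201|0⟩ + (0.0723 + 0.9446i)|1⟩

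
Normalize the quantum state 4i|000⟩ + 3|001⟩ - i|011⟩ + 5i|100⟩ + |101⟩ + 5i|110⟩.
0.4558i|000⟩ + 0.3419|001⟩ - 0.114i|011⟩ + 0.5698i|100⟩ + 0.114|101⟩ + 0.5698i|110⟩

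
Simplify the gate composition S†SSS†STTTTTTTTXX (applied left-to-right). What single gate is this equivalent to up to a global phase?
S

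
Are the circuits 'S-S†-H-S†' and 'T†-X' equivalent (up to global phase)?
No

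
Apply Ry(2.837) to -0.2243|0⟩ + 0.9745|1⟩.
-0.9972|0⟩ - 0.07386|1⟩

Ry(2.837) = [[cos(θ/2), −sin(θ/2)], [sin(θ/2), cos(θ/2)]]; θ = 2.837, cos(θ/2) ≈ 0.151708, sin(θ/2) ≈ 0.988425.
With a = amp(|0⟩) = -0.2243 and b = amp(|1⟩) = 0.9745:
new amp(|0⟩) = (0.151708)·a + (-0.988425)·b = -0.9972
new amp(|1⟩) = (0.988425)·a + (0.151708)·b = -0.07386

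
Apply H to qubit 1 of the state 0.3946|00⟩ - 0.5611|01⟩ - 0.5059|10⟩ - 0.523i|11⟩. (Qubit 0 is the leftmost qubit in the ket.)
-0.1177|00⟩ + 0.6758|01⟩ + (-0.3577 - 0.3698i)|10⟩ + (-0.3577 + 0.3698i)|11⟩

H on qubit 1 mixes each pair of kets that differ only in qubit 1: amplitudes (a, b) of (|…0…⟩, |…1…⟩) become ((a + b)/√2, (a − b)/√2). Kets absent from the input have amplitude 0.
(|00⟩, |01⟩): (a, b) = (0.3946, -0.5611) → (-0.1177, 0.6758)
(|10⟩, |11⟩): (a, b) = (-0.5059, -0.523i) → ((-0.3577 - 0.3698i), (-0.3577 + 0.3698i))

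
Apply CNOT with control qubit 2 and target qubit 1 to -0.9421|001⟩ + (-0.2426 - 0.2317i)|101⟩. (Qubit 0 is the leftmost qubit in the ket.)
-0.9421|011⟩ + (-0.2426 - 0.2317i)|111⟩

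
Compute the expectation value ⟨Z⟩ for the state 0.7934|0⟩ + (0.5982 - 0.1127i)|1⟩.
0.2589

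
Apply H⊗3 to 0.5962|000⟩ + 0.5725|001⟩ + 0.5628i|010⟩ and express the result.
(0.4132 + 0.199i)|000⟩ + (0.008379 + 0.199i)|001⟩ + (0.4132 - 0.199i)|010⟩ + (0.008379 - 0.199i)|011⟩ + (0.4132 + 0.199i)|100⟩ + (0.008379 + 0.199i)|101⟩ + (0.4132 - 0.199i)|110⟩ + (0.008379 - 0.199i)|111⟩

H⊗3 gives amp(|y⟩) = (1/2√2) Σ_x (−1)^(x·y) amp(|x⟩), where x·y is the number of positions in which both x and y have a 1.
|000⟩: (0.5962 + 0.5725 + 0.5628i)/(2√2) = (0.4132 + 0.199i)
|001⟩: (0.5962 - 0.5725 + 0.5628i)/(2√2) = (0.008379 + 0.199i)
|010⟩: (0.5962 + 0.5725 - 0.5628i)/(2√2) = (0.4132 - 0.199i)
|011⟩: (0.5962 - 0.5725 - 0.5628i)/(2√2) = (0.008379 - 0.199i)
|100⟩: (0.5962 + 0.5725 + 0.5628i)/(2√2) = (0.4132 + 0.199i)
|101⟩: (0.5962 - 0.5725 + 0.5628i)/(2√2) = (0.008379 + 0.199i)
|110⟩: (0.5962 + 0.5725 - 0.5628i)/(2√2) = (0.4132 - 0.199i)
|111⟩: (0.5962 - 0.5725 - 0.5628i)/(2√2) = (0.008379 - 0.199i)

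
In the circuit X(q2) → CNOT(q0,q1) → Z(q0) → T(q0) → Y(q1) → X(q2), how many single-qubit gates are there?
5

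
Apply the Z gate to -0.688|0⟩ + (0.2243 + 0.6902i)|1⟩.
-0.688|0⟩ + (-0.2243 - 0.6902i)|1⟩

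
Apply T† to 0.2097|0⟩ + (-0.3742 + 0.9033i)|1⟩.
0.2097|0⟩ + (0.3741 + 0.9033i)|1⟩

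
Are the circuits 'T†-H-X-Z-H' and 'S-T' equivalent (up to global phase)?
No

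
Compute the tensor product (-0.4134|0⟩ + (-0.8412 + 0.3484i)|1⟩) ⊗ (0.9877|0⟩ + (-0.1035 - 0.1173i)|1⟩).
-0.4083|00⟩ + (0.04279 + 0.04849i)|01⟩ + (-0.8309 + 0.3441i)|10⟩ + (0.1279 + 0.06261i)|11⟩

amp(|b₁b₂…⟩) = product of the factor amplitudes for bits b₁, b₂, …; only kets whose every factor amplitude is nonzero survive.
|00⟩: (-0.4134)(0.9877) = -0.4083
|01⟩: (-0.4134)(-0.1035 - 0.1173i) = (0.04279 + 0.04849i)
|10⟩: (-0.8412 + 0.3484i)(0.9877) = (-0.8309 + 0.3441i)
|11⟩: (-0.8412 + 0.3484i)(-0.1035 - 0.1173i) = (0.1279 + 0.06261i)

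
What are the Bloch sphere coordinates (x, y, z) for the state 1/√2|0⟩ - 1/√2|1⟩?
(-1, 0, 0)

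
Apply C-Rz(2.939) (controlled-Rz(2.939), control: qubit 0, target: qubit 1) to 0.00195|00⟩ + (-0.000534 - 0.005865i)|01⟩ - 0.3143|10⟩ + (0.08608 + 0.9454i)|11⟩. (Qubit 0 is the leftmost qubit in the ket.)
0.00195|00⟩ + (-0.000534 - 0.005865i)|01⟩ + (-0.03178 + 0.3127i)|10⟩ + (-0.9318 + 0.1812i)|11⟩

C-Rz(2.939) leaves the control-|0⟩ kets |00⟩, |01⟩ unchanged and applies Rz(2.939) to qubit 1 on the control-|1⟩ pair (|10⟩, |11⟩).
Rz(2.939) = [[e^(−iθ/2), 0], [0, e^(iθ/2)]] with e^(±iθ/2) = cos(θ/2) ± i·sin(θ/2); θ = 2.939, cos(θ/2) ≈ 0.101123, sin(θ/2) ≈ 0.994874.
With a = amp(|10⟩) = -0.3143 and b = amp(|11⟩) = (0.08608 + 0.9454i):
new amp(|10⟩) = (0.101123 - 0.994874i)·a = (-0.03178 + 0.3127i)
new amp(|11⟩) = (0.101123 + 0.994874i)·b = (-0.9318 + 0.1812i)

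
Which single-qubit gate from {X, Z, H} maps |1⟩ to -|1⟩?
Z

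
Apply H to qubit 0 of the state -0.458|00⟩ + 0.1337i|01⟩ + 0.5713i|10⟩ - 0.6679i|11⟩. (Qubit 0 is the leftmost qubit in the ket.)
(-0.3239 + 0.404i)|00⟩ - 0.3777i|01⟩ + (-0.3239 - 0.404i)|10⟩ + 0.5668i|11⟩

H on qubit 0 mixes each pair of kets that differ only in qubit 0: amplitudes (a, b) of (|…0…⟩, |…1…⟩) become ((a + b)/√2, (a − b)/√2). Kets absent from the input have amplitude 0.
(|00⟩, |10⟩): (a, b) = (-0.458, 0.5713i) → ((-0.3239 + 0.404i), (-0.3239 - 0.404i))
(|01⟩, |11⟩): (a, b) = (0.1337i, -0.6679i) → (-0.3777i, 0.5668i)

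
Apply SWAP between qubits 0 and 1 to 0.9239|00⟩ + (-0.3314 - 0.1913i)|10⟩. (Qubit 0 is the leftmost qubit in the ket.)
0.9239|00⟩ + (-0.3314 - 0.1913i)|01⟩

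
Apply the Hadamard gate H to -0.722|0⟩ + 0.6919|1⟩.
-0.02128|0⟩ - 0.9998|1⟩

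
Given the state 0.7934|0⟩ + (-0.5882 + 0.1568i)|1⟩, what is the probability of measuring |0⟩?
0.6295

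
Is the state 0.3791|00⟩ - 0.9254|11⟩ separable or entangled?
Entangled

Writing the state as a|00⟩ + b|01⟩ + c|10⟩ + d|11⟩, it is a product state iff ad − bc = 0.
Here (a, b, c, d) = (0.3791, 0, 0, -0.9254): ad − bc = (0.3791)(-0.9254) − (0)(0) = -0.3508 ≠ 0, so the state is entangled.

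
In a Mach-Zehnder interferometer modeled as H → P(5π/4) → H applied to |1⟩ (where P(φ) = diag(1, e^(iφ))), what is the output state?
(0.8536 + (1/√8)i)|0⟩ + (0.1464 - (1/√8)i)|1⟩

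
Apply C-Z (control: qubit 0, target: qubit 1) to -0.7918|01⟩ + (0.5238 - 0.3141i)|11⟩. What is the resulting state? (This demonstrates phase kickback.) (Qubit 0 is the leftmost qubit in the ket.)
-0.7918|01⟩ + (-0.5238 + 0.3141i)|11⟩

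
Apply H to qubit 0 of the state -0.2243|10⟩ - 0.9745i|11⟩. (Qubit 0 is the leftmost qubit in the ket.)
-0.1586|00⟩ - 0.6891i|01⟩ + 0.1586|10⟩ + 0.6891i|11⟩

H on qubit 0 mixes each pair of kets that differ only in qubit 0: amplitudes (a, b) of (|…0…⟩, |…1…⟩) become ((a + b)/√2, (a − b)/√2). Kets absent from the input have amplitude 0.
(|00⟩, |10⟩): (a, b) = (0, -0.2243) → (-0.1586, 0.1586)
(|01⟩, |11⟩): (a, b) = (0, -0.9745i) → (-0.6891i, 0.6891i)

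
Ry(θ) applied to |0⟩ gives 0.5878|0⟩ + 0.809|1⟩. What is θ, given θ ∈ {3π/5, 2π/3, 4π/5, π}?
3π/5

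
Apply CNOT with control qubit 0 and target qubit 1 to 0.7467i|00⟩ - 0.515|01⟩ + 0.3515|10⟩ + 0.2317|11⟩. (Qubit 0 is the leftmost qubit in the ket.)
0.7467i|00⟩ - 0.515|01⟩ + 0.2317|10⟩ + 0.3515|11⟩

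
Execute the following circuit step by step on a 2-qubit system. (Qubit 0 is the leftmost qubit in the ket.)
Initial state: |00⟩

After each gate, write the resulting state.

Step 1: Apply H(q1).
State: 1/√2|00⟩ + 1/√2|01⟩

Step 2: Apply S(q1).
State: 1/√2|00⟩ + (1/√2)i|01⟩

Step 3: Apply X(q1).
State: (1/√2)i|00⟩ + 1/√2|01⟩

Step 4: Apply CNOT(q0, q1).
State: (1/√2)i|00⟩ + 1/√2|01⟩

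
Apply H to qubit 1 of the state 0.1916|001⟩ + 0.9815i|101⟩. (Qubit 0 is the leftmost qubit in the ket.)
0.1355|001⟩ + 0.1355|011⟩ + 0.694i|101⟩ + 0.694i|111⟩

H on qubit 1 mixes each pair of kets that differ only in qubit 1: amplitudes (a, b) of (|…0…⟩, |…1…⟩) become ((a + b)/√2, (a − b)/√2). Kets absent from the input have amplitude 0.
(|001⟩, |011⟩): (a, b) = (0.1916, 0) → (0.1355, 0.1355)
(|101⟩, |111⟩): (a, b) = (0.9815i, 0) → (0.694i, 0.694i)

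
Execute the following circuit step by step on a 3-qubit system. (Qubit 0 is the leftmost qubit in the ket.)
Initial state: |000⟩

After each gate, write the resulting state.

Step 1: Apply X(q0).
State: |100⟩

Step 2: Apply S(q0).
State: i|100⟩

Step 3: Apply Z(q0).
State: -i|100⟩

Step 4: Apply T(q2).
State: -i|100⟩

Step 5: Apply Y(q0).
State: -|000⟩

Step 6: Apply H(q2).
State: -1/√2|000⟩ - 1/√2|001⟩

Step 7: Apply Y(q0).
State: -(1/√2)i|100⟩ - (1/√2)i|101⟩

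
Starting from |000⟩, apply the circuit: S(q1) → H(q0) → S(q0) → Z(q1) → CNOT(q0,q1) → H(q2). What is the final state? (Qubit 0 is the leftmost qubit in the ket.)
1/2|000⟩ + 1/2|001⟩ + (1/2)i|110⟩ + (1/2)i|111⟩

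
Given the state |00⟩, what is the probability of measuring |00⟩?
1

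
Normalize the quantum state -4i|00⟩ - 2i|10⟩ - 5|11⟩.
-0.5963i|00⟩ - 0.2981i|10⟩ - 0.7454|11⟩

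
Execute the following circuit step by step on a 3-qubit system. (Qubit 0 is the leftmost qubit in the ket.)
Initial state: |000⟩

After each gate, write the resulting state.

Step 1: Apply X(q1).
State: |010⟩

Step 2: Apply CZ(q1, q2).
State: |010⟩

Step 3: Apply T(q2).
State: |010⟩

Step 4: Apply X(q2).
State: |011⟩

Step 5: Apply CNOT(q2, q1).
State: |001⟩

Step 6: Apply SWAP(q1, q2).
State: |010⟩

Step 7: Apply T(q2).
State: |010⟩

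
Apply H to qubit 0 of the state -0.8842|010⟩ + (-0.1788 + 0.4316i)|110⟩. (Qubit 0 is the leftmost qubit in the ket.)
(-0.7517 + 0.3052i)|010⟩ + (-0.4988 - 0.3052i)|110⟩

H on qubit 0 mixes each pair of kets that differ only in qubit 0: amplitudes (a, b) of (|…0…⟩, |…1…⟩) become ((a + b)/√2, (a − b)/√2). Kets absent from the input have amplitude 0.
(|010⟩, |110⟩): (a, b) = (-0.8842, (-0.1788 + 0.4316i)) → ((-0.7517 + 0.3052i), (-0.4988 - 0.3052i))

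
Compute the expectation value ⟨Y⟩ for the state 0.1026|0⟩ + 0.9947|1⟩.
0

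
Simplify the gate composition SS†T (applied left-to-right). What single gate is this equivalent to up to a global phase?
T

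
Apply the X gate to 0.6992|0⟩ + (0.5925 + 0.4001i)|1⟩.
(0.5925 + 0.4001i)|0⟩ + 0.6992|1⟩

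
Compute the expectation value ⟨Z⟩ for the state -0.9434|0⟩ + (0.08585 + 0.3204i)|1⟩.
0.78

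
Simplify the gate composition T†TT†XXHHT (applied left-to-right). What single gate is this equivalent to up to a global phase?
I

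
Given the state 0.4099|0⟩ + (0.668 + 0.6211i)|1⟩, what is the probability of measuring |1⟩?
0.832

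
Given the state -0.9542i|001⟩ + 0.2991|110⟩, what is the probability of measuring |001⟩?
0.9105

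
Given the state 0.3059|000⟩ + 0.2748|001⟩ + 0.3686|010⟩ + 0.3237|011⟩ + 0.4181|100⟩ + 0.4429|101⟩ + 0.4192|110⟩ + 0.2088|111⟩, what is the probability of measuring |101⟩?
0.1962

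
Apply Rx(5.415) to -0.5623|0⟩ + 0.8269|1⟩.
(0.5101 - 0.3478i)|0⟩ + (-0.7502 + 0.2365i)|1⟩

Rx(5.415) = [[cos(θ/2), −i·sin(θ/2)], [−i·sin(θ/2), cos(θ/2)]]; θ = 5.415, cos(θ/2) ≈ -0.907252, sin(θ/2) ≈ 0.420587.
With a = amp(|0⟩) = -0.5623 and b = amp(|1⟩) = 0.8269:
new amp(|0⟩) = (-0.907252)·a + (-0.420587i)·b = (0.5101 - 0.3478i)
new amp(|1⟩) = (-0.420587i)·a + (-0.907252)·b = (-0.7502 + 0.2365i)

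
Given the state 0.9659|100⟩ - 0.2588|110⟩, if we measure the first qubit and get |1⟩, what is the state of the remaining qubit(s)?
0.9659|00⟩ - 0.2588|10⟩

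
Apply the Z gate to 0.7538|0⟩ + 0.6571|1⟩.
0.7538|0⟩ - 0.6571|1⟩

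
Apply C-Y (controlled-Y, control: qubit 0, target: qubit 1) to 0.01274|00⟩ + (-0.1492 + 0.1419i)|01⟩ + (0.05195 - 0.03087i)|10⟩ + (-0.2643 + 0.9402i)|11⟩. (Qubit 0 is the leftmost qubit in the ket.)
0.01274|00⟩ + (-0.1492 + 0.1419i)|01⟩ + (0.9402 + 0.2643i)|10⟩ + (0.03087 + 0.05195i)|11⟩

C-Y leaves the control-|0⟩ kets |00⟩, |01⟩ unchanged and applies Y to qubit 1 on the control-|1⟩ pair (|10⟩, |11⟩).
Y = [[0, -i], [i, 0]].
With a = amp(|10⟩) = (0.05195 - 0.03087i) and b = amp(|11⟩) = (-0.2643 + 0.9402i):
new amp(|10⟩) = (-i)·b = (0.9402 + 0.2643i)
new amp(|11⟩) = (i)·a = (0.03087 + 0.05195i)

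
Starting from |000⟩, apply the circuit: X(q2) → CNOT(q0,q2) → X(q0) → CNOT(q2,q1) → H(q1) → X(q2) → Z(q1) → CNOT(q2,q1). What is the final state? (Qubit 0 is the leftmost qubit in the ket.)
1/√2|100⟩ + 1/√2|110⟩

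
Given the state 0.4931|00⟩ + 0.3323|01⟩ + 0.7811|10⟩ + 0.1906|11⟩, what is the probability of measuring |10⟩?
0.6101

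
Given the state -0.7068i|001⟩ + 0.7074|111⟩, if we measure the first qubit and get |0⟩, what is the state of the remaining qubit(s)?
-i|01⟩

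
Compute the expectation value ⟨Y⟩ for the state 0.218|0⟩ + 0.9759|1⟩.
0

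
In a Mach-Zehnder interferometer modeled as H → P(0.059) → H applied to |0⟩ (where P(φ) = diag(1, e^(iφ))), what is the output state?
(0.9991 + 0.02948i)|0⟩ + (0.00087 - 0.02948i)|1⟩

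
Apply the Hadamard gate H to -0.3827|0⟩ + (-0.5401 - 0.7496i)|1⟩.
(-0.6525 - 0.53i)|0⟩ + (0.1113 + 0.53i)|1⟩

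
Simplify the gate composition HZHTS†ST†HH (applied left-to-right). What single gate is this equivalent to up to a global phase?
X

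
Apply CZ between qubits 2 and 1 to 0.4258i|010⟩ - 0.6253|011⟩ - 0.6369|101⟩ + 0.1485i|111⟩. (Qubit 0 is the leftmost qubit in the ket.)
0.4258i|010⟩ + 0.6253|011⟩ - 0.6369|101⟩ - 0.1485i|111⟩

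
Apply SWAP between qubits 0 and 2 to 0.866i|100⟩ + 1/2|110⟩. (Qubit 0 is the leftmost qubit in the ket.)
0.866i|001⟩ + 1/2|011⟩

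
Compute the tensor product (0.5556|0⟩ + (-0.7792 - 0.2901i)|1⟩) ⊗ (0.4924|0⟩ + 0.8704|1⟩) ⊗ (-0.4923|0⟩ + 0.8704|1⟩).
-0.1347|000⟩ + 0.2381|001⟩ - 0.2381|010⟩ + 0.4209|011⟩ + (0.1889 + 0.07032i)|100⟩ + (-0.334 - 0.1243i)|101⟩ + (0.3339 + 0.1243i)|110⟩ + (-0.5903 - 0.2198i)|111⟩

amp(|b₁b₂…⟩) = product of the factor amplitudes for bits b₁, b₂, …; only kets whose every factor amplitude is nonzero survive.
|000⟩: (0.5556)(0.4924)(-0.4923) = -0.1347
|001⟩: (0.5556)(0.4924)(0.8704) = 0.2381
|010⟩: (0.5556)(0.8704)(-0.4923) = -0.2381
|011⟩: (0.5556)(0.8704)(0.8704) = 0.4209
|100⟩: (-0.7792 - 0.2901i)(0.4924)(-0.4923) = (0.1889 + 0.07032i)
|101⟩: (-0.7792 - 0.2901i)(0.4924)(0.8704) = (-0.334 - 0.1243i)
|110⟩: (-0.7792 - 0.2901i)(0.8704)(-0.4923) = (0.3339 + 0.1243i)
|111⟩: (-0.7792 - 0.2901i)(0.8704)(0.8704) = (-0.5903 - 0.2198i)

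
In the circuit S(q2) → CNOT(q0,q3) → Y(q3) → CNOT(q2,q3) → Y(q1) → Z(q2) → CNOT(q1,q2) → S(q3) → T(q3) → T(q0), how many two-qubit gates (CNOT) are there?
3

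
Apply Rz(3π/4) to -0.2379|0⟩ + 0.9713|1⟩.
(-0.09104 + 0.2198i)|0⟩ + (0.3717 + 0.8974i)|1⟩

Rz(3π/4) = [[e^(−iθ/2), 0], [0, e^(iθ/2)]] with e^(±iθ/2) = cos(θ/2) ± i·sin(θ/2); θ = 3π/4, cos(θ/2) ≈ 0.382683, sin(θ/2) ≈ 0.92388.
With a = amp(|0⟩) = -0.2379 and b = amp(|1⟩) = 0.9713:
new amp(|0⟩) = (0.382683 - 0.92388i)·a = (-0.09104 + 0.2198i)
new amp(|1⟩) = (0.382683 + 0.92388i)·b = (0.3717 + 0.8974i)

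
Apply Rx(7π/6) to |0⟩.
-0.2588|0⟩ - 0.9659i|1⟩

Rx(7π/6) = [[cos(θ/2), −i·sin(θ/2)], [−i·sin(θ/2), cos(θ/2)]]; θ = 7π/6, cos(θ/2) ≈ -0.258819, sin(θ/2) ≈ 0.965926.
With a = amp(|0⟩) = 1 and b = amp(|1⟩) = 0:
new amp(|0⟩) = (-0.258819)·a + (-0.965926i)·b = -0.2588
new amp(|1⟩) = (-0.965926i)·a + (-0.258819)·b = -0.9659i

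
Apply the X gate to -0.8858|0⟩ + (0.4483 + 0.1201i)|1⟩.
(0.4483 + 0.1201i)|0⟩ - 0.8858|1⟩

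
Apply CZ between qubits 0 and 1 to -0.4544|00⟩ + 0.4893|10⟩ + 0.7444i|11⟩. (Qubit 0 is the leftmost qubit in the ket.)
-0.4544|00⟩ + 0.4893|10⟩ - 0.7444i|11⟩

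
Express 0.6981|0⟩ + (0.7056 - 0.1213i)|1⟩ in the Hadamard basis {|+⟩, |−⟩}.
(0.9926 - 0.08577i)|+⟩ + (-0.005303 + 0.08577i)|−⟩

With |ψ⟩ = α|0⟩ + β|1⟩, the Hadamard-basis coefficients are ⟨+|ψ⟩ = (α + β)/√2 and ⟨−|ψ⟩ = (α − β)/√2.
Here α = 0.6981, β = (0.7056 - 0.1213i): (α + β)/√2 = (0.9926 - 0.08577i), (α − β)/√2 = (-0.005303 + 0.08577i).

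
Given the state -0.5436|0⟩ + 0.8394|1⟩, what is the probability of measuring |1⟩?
0.7046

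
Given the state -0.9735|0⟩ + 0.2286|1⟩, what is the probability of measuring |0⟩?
0.9477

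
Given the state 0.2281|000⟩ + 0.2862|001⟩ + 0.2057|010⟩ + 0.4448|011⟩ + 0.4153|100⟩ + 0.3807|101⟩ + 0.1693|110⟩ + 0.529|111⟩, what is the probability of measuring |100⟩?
0.1725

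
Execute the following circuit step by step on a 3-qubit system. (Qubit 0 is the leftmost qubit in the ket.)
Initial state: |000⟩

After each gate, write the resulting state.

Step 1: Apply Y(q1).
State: i|010⟩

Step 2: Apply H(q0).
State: (1/√2)i|010⟩ + (1/√2)i|110⟩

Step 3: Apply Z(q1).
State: -(1/√2)i|010⟩ - (1/√2)i|110⟩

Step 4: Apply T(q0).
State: -(1/√2)i|010⟩ + (1/2 - (1/2)i)|110⟩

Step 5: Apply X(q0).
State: (1/2 - (1/2)i)|010⟩ - (1/√2)i|110⟩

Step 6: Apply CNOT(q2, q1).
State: (1/2 - (1/2)i)|010⟩ - (1/√2)i|110⟩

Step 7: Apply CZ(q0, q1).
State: (1/2 - (1/2)i)|010⟩ + (1/√2)i|110⟩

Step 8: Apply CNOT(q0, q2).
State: (1/2 - (1/2)i)|010⟩ + (1/√2)i|111⟩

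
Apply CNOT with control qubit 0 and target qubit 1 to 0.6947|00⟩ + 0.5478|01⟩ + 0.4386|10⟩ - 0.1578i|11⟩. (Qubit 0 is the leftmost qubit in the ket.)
0.6947|00⟩ + 0.5478|01⟩ - 0.1578i|10⟩ + 0.4386|11⟩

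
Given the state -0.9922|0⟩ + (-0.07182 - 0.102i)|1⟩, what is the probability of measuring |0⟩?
0.9845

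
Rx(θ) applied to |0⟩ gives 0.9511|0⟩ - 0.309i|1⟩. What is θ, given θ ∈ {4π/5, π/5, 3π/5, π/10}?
π/5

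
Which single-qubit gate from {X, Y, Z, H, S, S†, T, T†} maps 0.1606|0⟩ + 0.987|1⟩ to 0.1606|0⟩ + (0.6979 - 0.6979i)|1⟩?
T†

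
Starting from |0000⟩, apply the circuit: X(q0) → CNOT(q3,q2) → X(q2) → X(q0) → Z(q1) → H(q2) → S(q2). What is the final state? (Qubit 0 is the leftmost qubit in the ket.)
1/√2|0000⟩ - (1/√2)i|0010⟩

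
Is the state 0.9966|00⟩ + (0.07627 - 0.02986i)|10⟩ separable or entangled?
Separable

Writing the state as a|00⟩ + b|01⟩ + c|10⟩ + d|11⟩, it is a product state iff ad − bc = 0.
Here (a, b, c, d) = (0.9966, 0, (0.07627 - 0.02986i), 0): ad − bc = (0.9966)(0) − (0)(0.07627 - 0.02986i) = 0, so the state is separable.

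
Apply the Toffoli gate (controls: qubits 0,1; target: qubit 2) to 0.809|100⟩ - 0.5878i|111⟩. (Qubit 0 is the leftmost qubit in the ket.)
0.809|100⟩ - 0.5878i|110⟩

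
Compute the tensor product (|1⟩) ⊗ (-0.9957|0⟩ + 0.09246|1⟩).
-0.9957|10⟩ + 0.09246|11⟩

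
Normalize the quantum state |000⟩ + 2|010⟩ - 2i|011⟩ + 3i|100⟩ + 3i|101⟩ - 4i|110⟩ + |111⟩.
0.1508|000⟩ + 0.3015|010⟩ - 0.3015i|011⟩ + 0.4523i|100⟩ + 0.4523i|101⟩ - 0.603i|110⟩ + 0.1508|111⟩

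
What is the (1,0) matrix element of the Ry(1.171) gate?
0.5526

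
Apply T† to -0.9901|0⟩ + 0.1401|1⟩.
-0.9901|0⟩ + (0.09907 - 0.09907i)|1⟩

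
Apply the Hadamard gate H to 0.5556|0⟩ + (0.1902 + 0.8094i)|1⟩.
(0.5274 + 0.5723i)|0⟩ + (0.2584 - 0.5723i)|1⟩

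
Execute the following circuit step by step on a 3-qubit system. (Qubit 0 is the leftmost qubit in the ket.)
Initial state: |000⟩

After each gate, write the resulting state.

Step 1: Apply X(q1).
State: |010⟩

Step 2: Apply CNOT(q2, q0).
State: |010⟩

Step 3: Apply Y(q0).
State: i|110⟩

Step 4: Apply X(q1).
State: i|100⟩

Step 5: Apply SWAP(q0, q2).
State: i|001⟩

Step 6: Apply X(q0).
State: i|101⟩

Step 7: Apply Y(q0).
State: |001⟩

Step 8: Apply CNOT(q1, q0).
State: |001⟩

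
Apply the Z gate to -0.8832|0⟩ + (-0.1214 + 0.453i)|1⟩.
-0.8832|0⟩ + (0.1214 - 0.453i)|1⟩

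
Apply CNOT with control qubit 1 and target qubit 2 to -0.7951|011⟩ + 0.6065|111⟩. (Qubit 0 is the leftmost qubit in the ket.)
-0.7951|010⟩ + 0.6065|110⟩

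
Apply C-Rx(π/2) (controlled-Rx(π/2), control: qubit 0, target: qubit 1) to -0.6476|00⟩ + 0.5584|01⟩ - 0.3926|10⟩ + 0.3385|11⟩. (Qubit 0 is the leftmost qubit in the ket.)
-0.6476|00⟩ + 0.5584|01⟩ + (-0.2776 - 0.2394i)|10⟩ + (0.2394 + 0.2776i)|11⟩

C-Rx(π/2) leaves the control-|0⟩ kets |00⟩, |01⟩ unchanged and applies Rx(π/2) to qubit 1 on the control-|1⟩ pair (|10⟩, |11⟩).
Rx(π/2) = [[cos(θ/2), −i·sin(θ/2)], [−i·sin(θ/2), cos(θ/2)]]; θ = π/2, cos(θ/2) ≈ 0.707107, sin(θ/2) ≈ 0.707107.
With a = amp(|10⟩) = -0.3926 and b = amp(|11⟩) = 0.3385:
new amp(|10⟩) = (0.707107)·a + (-0.707107i)·b = (-0.2776 - 0.2394i)
new amp(|11⟩) = (-0.707107i)·a + (0.707107)·b = (0.2394 + 0.2776i)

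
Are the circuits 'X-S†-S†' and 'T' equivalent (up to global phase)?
No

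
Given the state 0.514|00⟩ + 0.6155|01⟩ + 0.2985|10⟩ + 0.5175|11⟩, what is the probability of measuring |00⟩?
0.2642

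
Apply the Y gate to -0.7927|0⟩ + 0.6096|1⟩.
-0.6096i|0⟩ - 0.7927i|1⟩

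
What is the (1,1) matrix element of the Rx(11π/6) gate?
-0.9659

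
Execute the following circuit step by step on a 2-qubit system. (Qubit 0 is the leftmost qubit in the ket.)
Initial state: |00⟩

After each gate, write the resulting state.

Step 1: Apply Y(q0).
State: i|10⟩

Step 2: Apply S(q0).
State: -|10⟩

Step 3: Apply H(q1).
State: -1/√2|10⟩ - 1/√2|11⟩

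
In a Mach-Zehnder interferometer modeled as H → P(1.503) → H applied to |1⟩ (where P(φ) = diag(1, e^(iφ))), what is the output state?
(0.4661 - 0.4989i)|0⟩ + (0.5339 + 0.4989i)|1⟩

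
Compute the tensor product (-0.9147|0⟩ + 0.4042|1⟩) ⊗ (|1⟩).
-0.9147|01⟩ + 0.4042|11⟩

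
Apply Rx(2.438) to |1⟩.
-0.9388i|0⟩ + 0.3446|1⟩

Rx(2.438) = [[cos(θ/2), −i·sin(θ/2)], [−i·sin(θ/2), cos(θ/2)]]; θ = 2.438, cos(θ/2) ≈ 0.344585, sin(θ/2) ≈ 0.938755.
With a = amp(|0⟩) = 0 and b = amp(|1⟩) = 1:
new amp(|0⟩) = (0.344585)·a + (-0.938755i)·b = -0.9388i
new amp(|1⟩) = (-0.938755i)·a + (0.344585)·b = 0.3446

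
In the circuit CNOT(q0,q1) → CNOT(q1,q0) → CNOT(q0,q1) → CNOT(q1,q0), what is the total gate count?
4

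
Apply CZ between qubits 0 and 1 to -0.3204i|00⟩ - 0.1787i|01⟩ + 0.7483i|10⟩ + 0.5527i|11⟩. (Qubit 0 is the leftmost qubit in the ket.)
-0.3204i|00⟩ - 0.1787i|01⟩ + 0.7483i|10⟩ - 0.5527i|11⟩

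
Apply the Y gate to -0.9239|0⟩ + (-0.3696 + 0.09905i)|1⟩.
(0.09905 + 0.3696i)|0⟩ - 0.9239i|1⟩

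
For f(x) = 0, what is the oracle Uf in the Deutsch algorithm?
I ⊗ I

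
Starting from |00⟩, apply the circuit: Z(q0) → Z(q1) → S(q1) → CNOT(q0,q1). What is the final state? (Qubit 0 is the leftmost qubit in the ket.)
|00⟩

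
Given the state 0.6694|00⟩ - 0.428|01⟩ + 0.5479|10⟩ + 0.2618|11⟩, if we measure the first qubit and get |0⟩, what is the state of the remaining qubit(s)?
0.8425|0⟩ - 0.5387|1⟩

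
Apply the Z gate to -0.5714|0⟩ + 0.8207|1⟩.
-0.5714|0⟩ - 0.8207|1⟩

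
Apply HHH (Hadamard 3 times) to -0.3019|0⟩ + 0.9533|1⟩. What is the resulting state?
0.4606|0⟩ - 0.8876|1⟩

H² = I, so H^3 = H: a single Hadamard. With (a, b) = (-0.3019, 0.9533), H gives ((a + b)/√2, (a − b)/√2) = (0.4606, -0.8876).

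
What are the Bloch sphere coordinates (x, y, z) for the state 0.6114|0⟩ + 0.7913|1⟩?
(0.9676, 0, -0.2523)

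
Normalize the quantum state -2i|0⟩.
-i|0⟩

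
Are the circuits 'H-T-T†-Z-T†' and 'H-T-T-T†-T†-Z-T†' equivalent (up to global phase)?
Yes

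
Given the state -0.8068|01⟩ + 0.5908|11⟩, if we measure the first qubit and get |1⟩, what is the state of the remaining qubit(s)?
|1⟩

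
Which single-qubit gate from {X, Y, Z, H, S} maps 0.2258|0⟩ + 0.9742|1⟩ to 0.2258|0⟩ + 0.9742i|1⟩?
S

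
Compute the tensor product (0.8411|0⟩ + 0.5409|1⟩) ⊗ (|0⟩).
0.8411|00⟩ + 0.5409|10⟩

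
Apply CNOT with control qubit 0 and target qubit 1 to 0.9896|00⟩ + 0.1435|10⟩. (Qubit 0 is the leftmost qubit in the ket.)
0.9896|00⟩ + 0.1435|11⟩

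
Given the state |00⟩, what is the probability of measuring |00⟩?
1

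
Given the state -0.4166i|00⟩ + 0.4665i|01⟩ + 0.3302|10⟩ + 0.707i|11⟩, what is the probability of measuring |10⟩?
0.109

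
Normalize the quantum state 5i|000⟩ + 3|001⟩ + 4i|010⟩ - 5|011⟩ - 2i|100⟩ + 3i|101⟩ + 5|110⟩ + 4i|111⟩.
0.4402i|000⟩ + 0.2641|001⟩ + 0.3522i|010⟩ - 0.4402|011⟩ - 0.1761i|100⟩ + 0.2641i|101⟩ + 0.4402|110⟩ + 0.3522i|111⟩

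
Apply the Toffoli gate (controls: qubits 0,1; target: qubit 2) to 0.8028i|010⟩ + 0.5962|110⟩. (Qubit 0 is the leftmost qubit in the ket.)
0.8028i|010⟩ + 0.5962|111⟩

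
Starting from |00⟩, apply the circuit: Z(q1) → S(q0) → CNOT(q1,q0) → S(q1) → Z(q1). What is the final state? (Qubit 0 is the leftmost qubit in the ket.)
|00⟩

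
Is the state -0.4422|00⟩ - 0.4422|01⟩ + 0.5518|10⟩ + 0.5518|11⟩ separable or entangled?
Separable

Writing the state as a|00⟩ + b|01⟩ + c|10⟩ + d|11⟩, it is a product state iff ad − bc = 0.
Here (a, b, c, d) = (-0.4422, -0.4422, 0.5518, 0.5518): ad − bc = (-0.4422)(0.5518) − (-0.4422)(0.5518) = 0, so the state is separable.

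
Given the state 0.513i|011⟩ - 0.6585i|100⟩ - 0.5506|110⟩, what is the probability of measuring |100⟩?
0.4336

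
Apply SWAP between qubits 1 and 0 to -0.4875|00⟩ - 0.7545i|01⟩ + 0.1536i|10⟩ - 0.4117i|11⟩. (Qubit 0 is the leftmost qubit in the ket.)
-0.4875|00⟩ + 0.1536i|01⟩ - 0.7545i|10⟩ - 0.4117i|11⟩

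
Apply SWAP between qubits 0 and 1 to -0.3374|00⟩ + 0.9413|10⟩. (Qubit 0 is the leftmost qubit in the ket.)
-0.3374|00⟩ + 0.9413|01⟩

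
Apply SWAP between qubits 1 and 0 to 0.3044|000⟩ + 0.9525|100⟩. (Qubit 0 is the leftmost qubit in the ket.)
0.3044|000⟩ + 0.9525|010⟩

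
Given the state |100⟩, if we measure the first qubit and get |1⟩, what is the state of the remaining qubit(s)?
|00⟩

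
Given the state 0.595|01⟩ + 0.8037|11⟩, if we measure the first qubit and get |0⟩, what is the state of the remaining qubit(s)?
|1⟩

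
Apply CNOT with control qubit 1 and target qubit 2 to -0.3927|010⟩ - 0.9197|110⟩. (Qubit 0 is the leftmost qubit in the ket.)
-0.3927|011⟩ - 0.9197|111⟩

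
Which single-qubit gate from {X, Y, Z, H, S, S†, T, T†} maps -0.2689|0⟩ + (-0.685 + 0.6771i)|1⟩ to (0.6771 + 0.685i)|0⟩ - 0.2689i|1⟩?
Y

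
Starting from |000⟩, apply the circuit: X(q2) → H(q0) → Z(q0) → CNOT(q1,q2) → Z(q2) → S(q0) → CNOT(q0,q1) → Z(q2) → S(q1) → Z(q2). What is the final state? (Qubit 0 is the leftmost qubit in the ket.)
-1/√2|001⟩ - 1/√2|111⟩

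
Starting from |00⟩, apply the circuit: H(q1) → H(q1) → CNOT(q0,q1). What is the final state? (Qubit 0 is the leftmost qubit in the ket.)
|00⟩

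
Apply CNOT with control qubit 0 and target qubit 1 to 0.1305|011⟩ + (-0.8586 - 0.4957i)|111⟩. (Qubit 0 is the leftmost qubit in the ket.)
0.1305|011⟩ + (-0.8586 - 0.4957i)|101⟩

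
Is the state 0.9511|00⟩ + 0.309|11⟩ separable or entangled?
Entangled

Writing the state as a|00⟩ + b|01⟩ + c|10⟩ + d|11⟩, it is a product state iff ad − bc = 0.
Here (a, b, c, d) = (0.9511, 0, 0, 0.309): ad − bc = (0.9511)(0.309) − (0)(0) = 0.2939 ≠ 0, so the state is entangled.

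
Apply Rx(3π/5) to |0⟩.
0.5878|0⟩ - 0.809i|1⟩

Rx(3π/5) = [[cos(θ/2), −i·sin(θ/2)], [−i·sin(θ/2), cos(θ/2)]]; θ = 3π/5, cos(θ/2) ≈ 0.587785, sin(θ/2) ≈ 0.809017.
With a = amp(|0⟩) = 1 and b = amp(|1⟩) = 0:
new amp(|0⟩) = (0.587785)·a + (-0.809017i)·b = 0.5878
new amp(|1⟩) = (-0.809017i)·a + (0.587785)·b = -0.809i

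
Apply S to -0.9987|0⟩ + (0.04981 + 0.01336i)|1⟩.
-0.9987|0⟩ + (-0.01336 + 0.04981i)|1⟩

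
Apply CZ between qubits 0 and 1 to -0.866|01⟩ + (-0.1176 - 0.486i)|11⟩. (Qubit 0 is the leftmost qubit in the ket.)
-0.866|01⟩ + (0.1176 + 0.486i)|11⟩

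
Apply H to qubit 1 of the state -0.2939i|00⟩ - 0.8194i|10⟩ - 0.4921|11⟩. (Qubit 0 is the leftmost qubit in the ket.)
-0.2078i|00⟩ - 0.2078i|01⟩ + (-0.348 - 0.5794i)|10⟩ + (0.348 - 0.5794i)|11⟩

H on qubit 1 mixes each pair of kets that differ only in qubit 1: amplitudes (a, b) of (|…0…⟩, |…1…⟩) become ((a + b)/√2, (a − b)/√2). Kets absent from the input have amplitude 0.
(|00⟩, |01⟩): (a, b) = (-0.2939i, 0) → (-0.2078i, -0.2078i)
(|10⟩, |11⟩): (a, b) = (-0.8194i, -0.4921) → ((-0.348 - 0.5794i), (0.348 - 0.5794i))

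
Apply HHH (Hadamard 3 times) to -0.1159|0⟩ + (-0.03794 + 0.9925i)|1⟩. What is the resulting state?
(-0.1088 + 0.7018i)|0⟩ + (-0.05513 - 0.7018i)|1⟩

H² = I, so H^3 = H: a single Hadamard. With (a, b) = (-0.1159, (-0.03794 + 0.9925i)), H gives ((a + b)/√2, (a − b)/√2) = ((-0.1088 + 0.7018i), (-0.05513 - 0.7018i)).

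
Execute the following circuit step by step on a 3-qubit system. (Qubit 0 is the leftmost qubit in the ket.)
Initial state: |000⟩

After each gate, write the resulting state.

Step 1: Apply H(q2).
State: 1/√2|000⟩ + 1/√2|001⟩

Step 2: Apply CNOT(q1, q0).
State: 1/√2|000⟩ + 1/√2|001⟩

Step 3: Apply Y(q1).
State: (1/√2)i|010⟩ + (1/√2)i|011⟩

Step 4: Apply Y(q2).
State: 1/√2|010⟩ - 1/√2|011⟩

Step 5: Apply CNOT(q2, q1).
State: -1/√2|001⟩ + 1/√2|010⟩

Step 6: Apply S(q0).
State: -1/√2|001⟩ + 1/√2|010⟩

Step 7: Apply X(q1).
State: 1/√2|000⟩ - 1/√2|011⟩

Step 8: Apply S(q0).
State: 1/√2|000⟩ - 1/√2|011⟩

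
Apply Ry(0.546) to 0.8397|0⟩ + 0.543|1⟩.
0.6622|0⟩ + 0.7493|1⟩

Ry(0.546) = [[cos(θ/2), −sin(θ/2)], [sin(θ/2), cos(θ/2)]]; θ = 0.546, cos(θ/2) ≈ 0.962966, sin(θ/2) ≈ 0.269622.
With a = amp(|0⟩) = 0.8397 and b = amp(|1⟩) = 0.543:
new amp(|0⟩) = (0.962966)·a + (-0.269622)·b = 0.6622
new amp(|1⟩) = (0.269622)·a + (0.962966)·b = 0.7493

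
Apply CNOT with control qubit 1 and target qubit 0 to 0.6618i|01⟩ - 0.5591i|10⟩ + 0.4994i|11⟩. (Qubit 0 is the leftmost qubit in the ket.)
0.4994i|01⟩ - 0.5591i|10⟩ + 0.6618i|11⟩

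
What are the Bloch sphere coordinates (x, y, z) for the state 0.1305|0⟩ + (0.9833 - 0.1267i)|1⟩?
(0.2566, -0.03307, -0.9659)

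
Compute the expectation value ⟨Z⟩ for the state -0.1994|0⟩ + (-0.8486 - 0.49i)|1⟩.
-0.9205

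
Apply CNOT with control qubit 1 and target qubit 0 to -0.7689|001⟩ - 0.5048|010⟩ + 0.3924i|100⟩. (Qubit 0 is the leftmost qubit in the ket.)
-0.7689|001⟩ + 0.3924i|100⟩ - 0.5048|110⟩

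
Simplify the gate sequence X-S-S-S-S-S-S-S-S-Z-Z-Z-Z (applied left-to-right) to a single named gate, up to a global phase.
X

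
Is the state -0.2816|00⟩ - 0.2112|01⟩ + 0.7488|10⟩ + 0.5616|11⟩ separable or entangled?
Separable

Writing the state as a|00⟩ + b|01⟩ + c|10⟩ + d|11⟩, it is a product state iff ad − bc = 0.
Here (a, b, c, d) = (-0.2816, -0.2112, 0.7488, 0.5616): ad − bc = (-0.2816)(0.5616) − (-0.2112)(0.7488) = 0, so the state is separable.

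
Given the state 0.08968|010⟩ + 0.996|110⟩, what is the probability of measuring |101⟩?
0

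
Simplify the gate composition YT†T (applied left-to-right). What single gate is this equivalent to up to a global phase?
Y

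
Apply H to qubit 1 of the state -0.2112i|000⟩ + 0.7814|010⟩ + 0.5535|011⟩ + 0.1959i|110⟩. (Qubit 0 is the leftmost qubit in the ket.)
(0.5525 - 0.1493i)|000⟩ + 0.3914|001⟩ + (-0.5525 - 0.1493i)|010⟩ - 0.3914|011⟩ + 0.1385i|100⟩ - 0.1385i|110⟩

H on qubit 1 mixes each pair of kets that differ only in qubit 1: amplitudes (a, b) of (|…0…⟩, |…1…⟩) become ((a + b)/√2, (a − b)/√2). Kets absent from the input have amplitude 0.
(|000⟩, |010⟩): (a, b) = (-0.2112i, 0.7814) → ((0.5525 - 0.1493i), (-0.5525 - 0.1493i))
(|001⟩, |011⟩): (a, b) = (0, 0.5535) → (0.3914, -0.3914)
(|100⟩, |110⟩): (a, b) = (0, 0.1959i) → (0.1385i, -0.1385i)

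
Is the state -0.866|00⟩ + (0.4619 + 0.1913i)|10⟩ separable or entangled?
Separable

Writing the state as a|00⟩ + b|01⟩ + c|10⟩ + d|11⟩, it is a product state iff ad − bc = 0.
Here (a, b, c, d) = (-0.866, 0, (0.4619 + 0.1913i), 0): ad − bc = (-0.866)(0) − (0)(0.4619 + 0.1913i) = 0, so the state is separable.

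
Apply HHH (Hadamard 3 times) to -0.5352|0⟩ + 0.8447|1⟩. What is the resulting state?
0.2188|0⟩ - 0.9757|1⟩

H² = I, so H^3 = H: a single Hadamard. With (a, b) = (-0.5352, 0.8447), H gives ((a + b)/√2, (a − b)/√2) = (0.2188, -0.9757).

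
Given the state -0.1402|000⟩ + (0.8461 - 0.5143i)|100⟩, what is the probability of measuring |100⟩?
0.9804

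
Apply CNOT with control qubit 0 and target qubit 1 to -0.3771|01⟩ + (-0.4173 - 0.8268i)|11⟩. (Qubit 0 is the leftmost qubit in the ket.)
-0.3771|01⟩ + (-0.4173 - 0.8268i)|10⟩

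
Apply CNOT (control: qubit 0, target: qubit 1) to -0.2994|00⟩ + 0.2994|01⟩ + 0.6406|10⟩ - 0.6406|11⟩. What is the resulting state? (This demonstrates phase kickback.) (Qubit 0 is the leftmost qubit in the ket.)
-0.2994|00⟩ + 0.2994|01⟩ - 0.6406|10⟩ + 0.6406|11⟩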